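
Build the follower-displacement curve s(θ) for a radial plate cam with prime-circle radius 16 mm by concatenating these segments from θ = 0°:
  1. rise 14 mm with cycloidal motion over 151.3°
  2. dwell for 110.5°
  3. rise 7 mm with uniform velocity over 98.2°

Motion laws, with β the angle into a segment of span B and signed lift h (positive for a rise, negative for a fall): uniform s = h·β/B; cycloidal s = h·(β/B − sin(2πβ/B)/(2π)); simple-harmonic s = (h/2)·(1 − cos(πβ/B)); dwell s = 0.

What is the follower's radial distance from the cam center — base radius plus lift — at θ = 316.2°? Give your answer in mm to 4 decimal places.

seg 1 [0°–151.3°] cycloidal, h=14: full span → s += 14 → s = 14.0000
seg 2 [151.3°–261.8°] dwell: s stays 14.0000
seg 3 [261.8°–360°] uniform, h=7: θ=316.2° here. β=54.4, B=98.2. 7·54.4/98.2 = 3.8778 → s = 17.8778
radial distance = base radius + s = 16 + 17.8778 = 33.8778

33.8778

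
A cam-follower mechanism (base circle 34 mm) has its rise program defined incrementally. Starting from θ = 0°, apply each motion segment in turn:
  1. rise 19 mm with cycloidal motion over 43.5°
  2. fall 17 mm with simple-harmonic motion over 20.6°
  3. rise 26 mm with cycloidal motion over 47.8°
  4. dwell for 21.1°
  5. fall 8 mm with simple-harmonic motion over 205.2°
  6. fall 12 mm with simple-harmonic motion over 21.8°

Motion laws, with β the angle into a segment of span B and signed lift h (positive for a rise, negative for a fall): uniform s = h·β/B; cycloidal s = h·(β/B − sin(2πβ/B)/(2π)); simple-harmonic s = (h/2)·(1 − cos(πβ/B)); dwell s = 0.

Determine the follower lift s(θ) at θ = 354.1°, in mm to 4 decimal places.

seg 1 [0°–43.5°] cycloidal, h=19: full span → s += 19 → s = 19.0000
seg 2 [43.5°–64.1°] simple-harmonic, h=-17: full span → s += -17 → s = 2.0000
seg 3 [64.1°–111.9°] cycloidal, h=26: full span → s += 26 → s = 28.0000
seg 4 [111.9°–133°] dwell: s stays 28.0000
seg 5 [133°–338.2°] simple-harmonic, h=-8: full span → s += -8 → s = 20.0000
seg 6 [338.2°–360°] simple-harmonic, h=-12: θ=354.1° here. β=15.9, B=21.8. -12/2·(1 − cos(π·0.7294)) = -9.9588 → s = 10.0412

10.0412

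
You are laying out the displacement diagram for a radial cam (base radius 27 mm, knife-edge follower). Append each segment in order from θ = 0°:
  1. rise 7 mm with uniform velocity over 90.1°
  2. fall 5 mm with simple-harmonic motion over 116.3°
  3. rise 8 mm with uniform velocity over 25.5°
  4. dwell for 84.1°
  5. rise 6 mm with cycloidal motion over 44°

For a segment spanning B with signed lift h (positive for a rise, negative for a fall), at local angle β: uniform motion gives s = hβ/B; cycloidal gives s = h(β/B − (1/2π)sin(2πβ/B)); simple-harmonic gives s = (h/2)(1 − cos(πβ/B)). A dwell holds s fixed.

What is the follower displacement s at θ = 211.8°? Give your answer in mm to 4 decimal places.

seg 1 [0°–90.1°] uniform, h=7: full span → s += 7 → s = 7.0000
seg 2 [90.1°–206.4°] simple-harmonic, h=-5: full span → s += -5 → s = 2.0000
seg 3 [206.4°–231.9°] uniform, h=8: θ=211.8° here. β=5.4, B=25.5. 8·5.4/25.5 = 1.6941 → s = 3.6941

3.6941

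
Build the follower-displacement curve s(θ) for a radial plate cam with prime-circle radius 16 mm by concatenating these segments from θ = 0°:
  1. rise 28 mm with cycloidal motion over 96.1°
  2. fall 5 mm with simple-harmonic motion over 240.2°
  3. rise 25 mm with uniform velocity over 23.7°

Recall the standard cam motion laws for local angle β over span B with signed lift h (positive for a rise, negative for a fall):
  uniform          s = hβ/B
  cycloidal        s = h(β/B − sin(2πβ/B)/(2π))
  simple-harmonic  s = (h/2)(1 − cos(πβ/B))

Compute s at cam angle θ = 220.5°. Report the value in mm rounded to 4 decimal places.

seg 1 [0°–96.1°] cycloidal, h=28: full span → s += 28 → s = 28.0000
seg 2 [96.1°–336.3°] simple-harmonic, h=-5: θ=220.5° here. β=124.4, B=240.2. -5/2·(1 − cos(π·0.5179)) = -2.6405 → s = 25.3595

25.3595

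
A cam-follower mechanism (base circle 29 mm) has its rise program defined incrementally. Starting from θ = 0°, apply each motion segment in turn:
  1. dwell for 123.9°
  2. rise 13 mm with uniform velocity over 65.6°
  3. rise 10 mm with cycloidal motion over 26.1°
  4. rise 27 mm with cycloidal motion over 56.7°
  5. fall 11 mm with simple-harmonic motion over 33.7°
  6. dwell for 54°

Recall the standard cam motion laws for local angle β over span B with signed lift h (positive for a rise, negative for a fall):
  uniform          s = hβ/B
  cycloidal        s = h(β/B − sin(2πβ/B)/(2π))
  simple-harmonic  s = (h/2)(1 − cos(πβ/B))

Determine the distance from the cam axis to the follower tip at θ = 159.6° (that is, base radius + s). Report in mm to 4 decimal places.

seg 1 [0°–123.9°] dwell: s stays 0.0000
seg 2 [123.9°–189.5°] uniform, h=13: θ=159.6° here. β=35.7, B=65.6. 13·35.7/65.6 = 7.0747 → s = 7.0747
radial distance = base radius + s = 29 + 7.0747 = 36.0747

36.0747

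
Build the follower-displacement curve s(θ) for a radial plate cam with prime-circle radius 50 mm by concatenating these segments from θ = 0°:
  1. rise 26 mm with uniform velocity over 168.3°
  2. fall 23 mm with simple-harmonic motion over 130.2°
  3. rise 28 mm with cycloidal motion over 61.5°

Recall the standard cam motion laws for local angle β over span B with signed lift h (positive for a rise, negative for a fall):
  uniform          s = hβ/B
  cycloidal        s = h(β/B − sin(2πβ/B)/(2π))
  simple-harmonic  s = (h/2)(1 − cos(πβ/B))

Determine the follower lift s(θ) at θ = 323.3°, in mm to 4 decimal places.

seg 1 [0°–168.3°] uniform, h=26: full span → s += 26 → s = 26.0000
seg 2 [168.3°–298.5°] simple-harmonic, h=-23: full span → s += -23 → s = 3.0000
seg 3 [298.5°–360°] cycloidal, h=28: θ=323.3° here. β=24.8, B=61.5. 28·(0.4033 − sin(2π·0.4033)/(2π)) = 8.7459 → s = 11.7459

11.7459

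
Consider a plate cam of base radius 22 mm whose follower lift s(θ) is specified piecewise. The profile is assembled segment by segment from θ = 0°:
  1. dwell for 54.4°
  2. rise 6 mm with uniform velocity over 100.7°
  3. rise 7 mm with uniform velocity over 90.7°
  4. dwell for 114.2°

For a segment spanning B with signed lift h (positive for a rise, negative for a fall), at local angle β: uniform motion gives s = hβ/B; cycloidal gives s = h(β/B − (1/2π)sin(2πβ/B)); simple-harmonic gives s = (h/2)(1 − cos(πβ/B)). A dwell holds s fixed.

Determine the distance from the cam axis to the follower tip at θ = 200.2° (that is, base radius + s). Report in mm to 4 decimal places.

seg 1 [0°–54.4°] dwell: s stays 0.0000
seg 2 [54.4°–155.1°] uniform, h=6: full span → s += 6 → s = 6.0000
seg 3 [155.1°–245.8°] uniform, h=7: θ=200.2° here. β=45.1, B=90.7. 7·45.1/90.7 = 3.4807 → s = 9.4807
radial distance = base radius + s = 22 + 9.4807 = 31.4807

31.4807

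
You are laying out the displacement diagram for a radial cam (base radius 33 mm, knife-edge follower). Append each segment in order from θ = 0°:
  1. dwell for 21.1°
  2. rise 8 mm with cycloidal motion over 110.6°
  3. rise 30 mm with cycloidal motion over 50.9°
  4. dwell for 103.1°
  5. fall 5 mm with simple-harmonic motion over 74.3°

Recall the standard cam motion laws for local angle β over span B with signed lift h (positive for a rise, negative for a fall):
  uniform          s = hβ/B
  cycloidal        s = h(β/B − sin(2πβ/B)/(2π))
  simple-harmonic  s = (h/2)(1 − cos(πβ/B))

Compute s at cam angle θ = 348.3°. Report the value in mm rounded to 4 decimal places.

seg 1 [0°–21.1°] dwell: s stays 0.0000
seg 2 [21.1°–131.7°] cycloidal, h=8: full span → s += 8 → s = 8.0000
seg 3 [131.7°–182.6°] cycloidal, h=30: full span → s += 30 → s = 38.0000
seg 4 [182.6°–285.7°] dwell: s stays 38.0000
seg 5 [285.7°–360°] simple-harmonic, h=-5: θ=348.3° here. β=62.6, B=74.3. -5/2·(1 − cos(π·0.8425)) = -4.7003 → s = 33.2997

33.2997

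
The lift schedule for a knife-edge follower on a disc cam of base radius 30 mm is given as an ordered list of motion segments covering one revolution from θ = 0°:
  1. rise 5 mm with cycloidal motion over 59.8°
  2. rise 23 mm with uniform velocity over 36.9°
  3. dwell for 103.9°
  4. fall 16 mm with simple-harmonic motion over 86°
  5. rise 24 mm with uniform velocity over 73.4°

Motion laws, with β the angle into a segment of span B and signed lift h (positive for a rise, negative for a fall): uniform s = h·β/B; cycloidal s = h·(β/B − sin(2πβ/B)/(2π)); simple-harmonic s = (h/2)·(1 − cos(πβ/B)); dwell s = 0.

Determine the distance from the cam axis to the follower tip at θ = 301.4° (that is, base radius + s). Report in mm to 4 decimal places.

seg 1 [0°–59.8°] cycloidal, h=5: full span → s += 5 → s = 5.0000
seg 2 [59.8°–96.7°] uniform, h=23: full span → s += 23 → s = 28.0000
seg 3 [96.7°–200.6°] dwell: s stays 28.0000
seg 4 [200.6°–286.6°] simple-harmonic, h=-16: full span → s += -16 → s = 12.0000
seg 5 [286.6°–360°] uniform, h=24: θ=301.4° here. β=14.8, B=73.4. 24·14.8/73.4 = 4.8392 → s = 16.8392
radial distance = base radius + s = 30 + 16.8392 = 46.8392

46.8392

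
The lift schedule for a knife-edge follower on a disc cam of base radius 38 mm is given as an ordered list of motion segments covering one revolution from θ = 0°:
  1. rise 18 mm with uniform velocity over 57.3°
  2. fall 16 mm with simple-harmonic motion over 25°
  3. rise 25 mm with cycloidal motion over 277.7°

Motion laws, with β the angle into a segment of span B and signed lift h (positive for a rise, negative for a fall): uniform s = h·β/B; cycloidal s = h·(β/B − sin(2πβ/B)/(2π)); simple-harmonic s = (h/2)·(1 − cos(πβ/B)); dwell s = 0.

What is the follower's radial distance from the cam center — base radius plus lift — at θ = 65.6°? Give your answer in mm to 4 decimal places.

seg 1 [0°–57.3°] uniform, h=18: full span → s += 18 → s = 18.0000
seg 2 [57.3°–82.3°] simple-harmonic, h=-16: θ=65.6° here. β=8.3, B=25. -16/2·(1 − cos(π·0.3320)) = -3.9710 → s = 14.0290
radial distance = base radius + s = 38 + 14.0290 = 52.0290

52.0290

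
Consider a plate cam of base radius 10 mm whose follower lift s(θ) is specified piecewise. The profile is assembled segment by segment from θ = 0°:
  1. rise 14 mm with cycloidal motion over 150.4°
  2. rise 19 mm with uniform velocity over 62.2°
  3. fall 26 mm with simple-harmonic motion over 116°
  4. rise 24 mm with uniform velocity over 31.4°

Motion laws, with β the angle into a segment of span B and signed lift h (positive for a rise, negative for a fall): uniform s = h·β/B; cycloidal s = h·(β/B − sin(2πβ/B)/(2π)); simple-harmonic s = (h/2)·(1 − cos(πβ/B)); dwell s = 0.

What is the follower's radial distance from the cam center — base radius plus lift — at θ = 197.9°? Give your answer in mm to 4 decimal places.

seg 1 [0°–150.4°] cycloidal, h=14: full span → s += 14 → s = 14.0000
seg 2 [150.4°–212.6°] uniform, h=19: θ=197.9° here. β=47.5, B=62.2. 19·47.5/62.2 = 14.5096 → s = 28.5096
radial distance = base radius + s = 10 + 28.5096 = 38.5096

38.5096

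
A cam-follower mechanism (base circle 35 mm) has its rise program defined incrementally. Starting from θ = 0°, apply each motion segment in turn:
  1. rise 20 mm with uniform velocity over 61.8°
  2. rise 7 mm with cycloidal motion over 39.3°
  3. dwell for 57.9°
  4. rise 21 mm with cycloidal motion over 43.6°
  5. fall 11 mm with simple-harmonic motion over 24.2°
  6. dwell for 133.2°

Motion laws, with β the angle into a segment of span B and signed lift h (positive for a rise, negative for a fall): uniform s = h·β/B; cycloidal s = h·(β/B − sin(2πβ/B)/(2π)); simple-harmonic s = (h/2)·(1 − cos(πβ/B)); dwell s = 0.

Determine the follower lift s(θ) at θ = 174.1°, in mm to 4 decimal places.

seg 1 [0°–61.8°] uniform, h=20: full span → s += 20 → s = 20.0000
seg 2 [61.8°–101.1°] cycloidal, h=7: full span → s += 7 → s = 27.0000
seg 3 [101.1°–159°] dwell: s stays 27.0000
seg 4 [159°–202.6°] cycloidal, h=21: θ=174.1° here. β=15.1, B=43.6. 21·(0.3463 − sin(2π·0.3463)/(2π)) = 4.5244 → s = 31.5244

31.5244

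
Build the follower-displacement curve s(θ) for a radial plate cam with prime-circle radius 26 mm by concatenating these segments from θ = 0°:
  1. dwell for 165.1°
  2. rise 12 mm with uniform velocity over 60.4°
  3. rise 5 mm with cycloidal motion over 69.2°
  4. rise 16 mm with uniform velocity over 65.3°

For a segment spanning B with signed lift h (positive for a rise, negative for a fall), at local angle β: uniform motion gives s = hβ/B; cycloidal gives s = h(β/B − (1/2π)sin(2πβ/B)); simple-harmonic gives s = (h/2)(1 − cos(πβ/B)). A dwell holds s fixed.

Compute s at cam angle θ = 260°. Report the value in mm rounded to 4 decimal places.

seg 1 [0°–165.1°] dwell: s stays 0.0000
seg 2 [165.1°–225.5°] uniform, h=12: full span → s += 12 → s = 12.0000
seg 3 [225.5°–294.7°] cycloidal, h=5: θ=260° here. β=34.5, B=69.2. 5·(0.4986 − sin(2π·0.4986)/(2π)) = 2.4855 → s = 14.4855

14.4855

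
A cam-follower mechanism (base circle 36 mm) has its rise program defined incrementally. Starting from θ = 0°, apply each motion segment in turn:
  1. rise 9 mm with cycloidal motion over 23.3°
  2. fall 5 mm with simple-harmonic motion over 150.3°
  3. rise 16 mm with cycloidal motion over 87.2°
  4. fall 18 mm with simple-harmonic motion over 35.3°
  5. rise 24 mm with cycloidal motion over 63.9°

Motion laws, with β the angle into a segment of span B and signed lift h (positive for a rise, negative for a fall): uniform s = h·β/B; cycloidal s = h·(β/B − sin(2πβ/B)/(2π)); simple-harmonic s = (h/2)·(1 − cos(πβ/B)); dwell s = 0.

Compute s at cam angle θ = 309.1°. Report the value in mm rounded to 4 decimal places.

seg 1 [0°–23.3°] cycloidal, h=9: full span → s += 9 → s = 9.0000
seg 2 [23.3°–173.6°] simple-harmonic, h=-5: full span → s += -5 → s = 4.0000
seg 3 [173.6°–260.8°] cycloidal, h=16: full span → s += 16 → s = 20.0000
seg 4 [260.8°–296.1°] simple-harmonic, h=-18: full span → s += -18 → s = 2.0000
seg 5 [296.1°–360°] cycloidal, h=24: θ=309.1° here. β=13, B=63.9. 24·(0.2034 − sin(2π·0.2034)/(2π)) = 1.2252 → s = 3.2252

3.2252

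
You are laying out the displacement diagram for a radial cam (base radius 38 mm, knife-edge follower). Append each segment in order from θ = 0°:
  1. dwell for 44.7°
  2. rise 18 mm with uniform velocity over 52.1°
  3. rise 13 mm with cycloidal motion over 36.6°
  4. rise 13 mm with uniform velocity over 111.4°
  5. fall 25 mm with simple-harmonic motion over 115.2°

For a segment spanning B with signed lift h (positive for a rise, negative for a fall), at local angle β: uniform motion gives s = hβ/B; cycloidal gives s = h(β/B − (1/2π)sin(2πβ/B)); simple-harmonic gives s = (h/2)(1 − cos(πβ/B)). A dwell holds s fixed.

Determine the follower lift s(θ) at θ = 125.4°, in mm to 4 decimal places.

seg 1 [0°–44.7°] dwell: s stays 0.0000
seg 2 [44.7°–96.8°] uniform, h=18: full span → s += 18 → s = 18.0000
seg 3 [96.8°–133.4°] cycloidal, h=13: θ=125.4° here. β=28.6, B=36.6. 13·(0.7814 − sin(2π·0.7814)/(2π)) = 12.1873 → s = 30.1873

30.1873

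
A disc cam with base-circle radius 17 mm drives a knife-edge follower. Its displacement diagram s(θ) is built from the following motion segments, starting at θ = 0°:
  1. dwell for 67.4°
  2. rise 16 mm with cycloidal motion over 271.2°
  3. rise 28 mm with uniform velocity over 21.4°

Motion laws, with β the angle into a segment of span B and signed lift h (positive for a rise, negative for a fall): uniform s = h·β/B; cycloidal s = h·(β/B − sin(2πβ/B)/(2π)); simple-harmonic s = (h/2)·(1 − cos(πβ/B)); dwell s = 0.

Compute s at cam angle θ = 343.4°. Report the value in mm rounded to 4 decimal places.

seg 1 [0°–67.4°] dwell: s stays 0.0000
seg 2 [67.4°–338.6°] cycloidal, h=16: full span → s += 16 → s = 16.0000
seg 3 [338.6°–360°] uniform, h=28: θ=343.4° here. β=4.8, B=21.4. 28·4.8/21.4 = 6.2804 → s = 22.2804

22.2804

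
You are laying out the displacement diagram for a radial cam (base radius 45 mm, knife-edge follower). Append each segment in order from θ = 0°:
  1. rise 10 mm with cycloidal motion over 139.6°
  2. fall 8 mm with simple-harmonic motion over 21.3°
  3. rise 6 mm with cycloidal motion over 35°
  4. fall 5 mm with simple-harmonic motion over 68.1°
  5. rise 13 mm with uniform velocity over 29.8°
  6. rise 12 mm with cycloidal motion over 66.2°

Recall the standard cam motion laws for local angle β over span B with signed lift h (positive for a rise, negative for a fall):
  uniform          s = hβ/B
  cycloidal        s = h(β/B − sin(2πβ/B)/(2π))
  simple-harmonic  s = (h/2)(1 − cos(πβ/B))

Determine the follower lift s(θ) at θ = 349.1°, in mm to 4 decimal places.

seg 1 [0°–139.6°] cycloidal, h=10: full span → s += 10 → s = 10.0000
seg 2 [139.6°–160.9°] simple-harmonic, h=-8: full span → s += -8 → s = 2.0000
seg 3 [160.9°–195.9°] cycloidal, h=6: full span → s += 6 → s = 8.0000
seg 4 [195.9°–264°] simple-harmonic, h=-5: full span → s += -5 → s = 3.0000
seg 5 [264°–293.8°] uniform, h=13: full span → s += 13 → s = 16.0000
seg 6 [293.8°–360°] cycloidal, h=12: θ=349.1° here. β=55.3, B=66.2. 12·(0.8353 − sin(2π·0.8353)/(2π)) = 11.6659 → s = 27.6659

27.6659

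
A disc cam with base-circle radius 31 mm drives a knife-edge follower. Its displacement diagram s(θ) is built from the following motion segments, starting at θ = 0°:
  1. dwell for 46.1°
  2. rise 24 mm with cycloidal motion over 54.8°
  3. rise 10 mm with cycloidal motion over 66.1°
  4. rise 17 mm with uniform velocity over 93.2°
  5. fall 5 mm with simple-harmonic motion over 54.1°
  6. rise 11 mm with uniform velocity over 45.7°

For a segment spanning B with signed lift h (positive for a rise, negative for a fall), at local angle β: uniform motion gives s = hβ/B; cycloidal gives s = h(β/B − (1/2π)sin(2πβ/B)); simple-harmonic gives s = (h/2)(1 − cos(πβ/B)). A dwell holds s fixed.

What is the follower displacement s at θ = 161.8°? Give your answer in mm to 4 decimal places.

seg 1 [0°–46.1°] dwell: s stays 0.0000
seg 2 [46.1°–100.9°] cycloidal, h=24: full span → s += 24 → s = 24.0000
seg 3 [100.9°–167°] cycloidal, h=10: θ=161.8° here. β=60.9, B=66.1. 10·(0.9213 − sin(2π·0.9213)/(2π)) = 9.9684 → s = 33.9684

33.9684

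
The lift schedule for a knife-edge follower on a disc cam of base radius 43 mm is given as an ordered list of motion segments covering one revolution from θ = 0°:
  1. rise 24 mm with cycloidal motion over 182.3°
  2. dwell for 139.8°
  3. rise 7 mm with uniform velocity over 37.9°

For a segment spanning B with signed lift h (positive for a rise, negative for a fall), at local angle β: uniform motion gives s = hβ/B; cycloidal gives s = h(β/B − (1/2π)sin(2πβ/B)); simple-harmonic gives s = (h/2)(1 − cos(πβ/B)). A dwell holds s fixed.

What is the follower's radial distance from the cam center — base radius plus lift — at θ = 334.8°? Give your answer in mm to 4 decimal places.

seg 1 [0°–182.3°] cycloidal, h=24: full span → s += 24 → s = 24.0000
seg 2 [182.3°–322.1°] dwell: s stays 24.0000
seg 3 [322.1°–360°] uniform, h=7: θ=334.8° here. β=12.7, B=37.9. 7·12.7/37.9 = 2.3456 → s = 26.3456
radial distance = base radius + s = 43 + 26.3456 = 69.3456

69.3456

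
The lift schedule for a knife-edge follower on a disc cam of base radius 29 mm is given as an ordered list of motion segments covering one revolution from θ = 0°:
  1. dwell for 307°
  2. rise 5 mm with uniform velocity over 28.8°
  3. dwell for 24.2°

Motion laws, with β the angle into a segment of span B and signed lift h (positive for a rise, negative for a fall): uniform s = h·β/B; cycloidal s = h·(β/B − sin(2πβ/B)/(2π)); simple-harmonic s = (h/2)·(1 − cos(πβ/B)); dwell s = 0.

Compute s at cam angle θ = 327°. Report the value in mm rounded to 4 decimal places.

seg 1 [0°–307°] dwell: s stays 0.0000
seg 2 [307°–335.8°] uniform, h=5: θ=327° here. β=20, B=28.8. 5·20/28.8 = 3.4722 → s = 3.4722

3.4722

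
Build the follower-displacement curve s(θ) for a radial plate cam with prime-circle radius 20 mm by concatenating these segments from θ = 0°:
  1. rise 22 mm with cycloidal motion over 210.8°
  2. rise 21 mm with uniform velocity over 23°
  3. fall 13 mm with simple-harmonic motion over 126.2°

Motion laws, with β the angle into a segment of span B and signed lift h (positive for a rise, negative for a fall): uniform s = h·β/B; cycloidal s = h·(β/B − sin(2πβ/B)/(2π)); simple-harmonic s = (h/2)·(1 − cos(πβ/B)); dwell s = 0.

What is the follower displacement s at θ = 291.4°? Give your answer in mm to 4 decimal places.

seg 1 [0°–210.8°] cycloidal, h=22: full span → s += 22 → s = 22.0000
seg 2 [210.8°–233.8°] uniform, h=21: full span → s += 21 → s = 43.0000
seg 3 [233.8°–360°] simple-harmonic, h=-13: θ=291.4° here. β=57.6, B=126.2. -13/2·(1 − cos(π·0.4564)) = -5.6128 → s = 37.3872

37.3872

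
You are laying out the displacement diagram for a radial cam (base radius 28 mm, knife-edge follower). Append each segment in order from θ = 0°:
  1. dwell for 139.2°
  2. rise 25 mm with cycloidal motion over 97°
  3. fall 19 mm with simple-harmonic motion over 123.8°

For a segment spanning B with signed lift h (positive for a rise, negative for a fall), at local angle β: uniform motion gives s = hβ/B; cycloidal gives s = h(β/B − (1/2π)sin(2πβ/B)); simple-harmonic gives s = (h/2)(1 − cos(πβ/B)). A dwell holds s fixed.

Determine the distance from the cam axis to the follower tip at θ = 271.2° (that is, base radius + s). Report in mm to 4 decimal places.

seg 1 [0°–139.2°] dwell: s stays 0.0000
seg 2 [139.2°–236.2°] cycloidal, h=25: full span → s += 25 → s = 25.0000
seg 3 [236.2°–360°] simple-harmonic, h=-19: θ=271.2° here. β=35, B=123.8. -19/2·(1 − cos(π·0.2827)) = -3.5071 → s = 21.4929
radial distance = base radius + s = 28 + 21.4929 = 49.4929

49.4929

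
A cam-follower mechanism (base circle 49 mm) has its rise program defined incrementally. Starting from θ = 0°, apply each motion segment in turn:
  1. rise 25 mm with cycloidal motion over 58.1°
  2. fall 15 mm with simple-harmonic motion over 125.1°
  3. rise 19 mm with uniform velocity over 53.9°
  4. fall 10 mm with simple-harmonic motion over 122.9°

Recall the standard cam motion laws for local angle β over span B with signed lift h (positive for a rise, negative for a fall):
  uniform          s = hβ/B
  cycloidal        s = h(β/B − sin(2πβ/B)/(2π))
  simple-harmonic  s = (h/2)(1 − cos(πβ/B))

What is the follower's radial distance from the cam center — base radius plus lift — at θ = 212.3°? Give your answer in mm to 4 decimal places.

seg 1 [0°–58.1°] cycloidal, h=25: full span → s += 25 → s = 25.0000
seg 2 [58.1°–183.2°] simple-harmonic, h=-15: full span → s += -15 → s = 10.0000
seg 3 [183.2°–237.1°] uniform, h=19: θ=212.3° here. β=29.1, B=53.9. 19·29.1/53.9 = 10.2579 → s = 20.2579
radial distance = base radius + s = 49 + 20.2579 = 69.2579

69.2579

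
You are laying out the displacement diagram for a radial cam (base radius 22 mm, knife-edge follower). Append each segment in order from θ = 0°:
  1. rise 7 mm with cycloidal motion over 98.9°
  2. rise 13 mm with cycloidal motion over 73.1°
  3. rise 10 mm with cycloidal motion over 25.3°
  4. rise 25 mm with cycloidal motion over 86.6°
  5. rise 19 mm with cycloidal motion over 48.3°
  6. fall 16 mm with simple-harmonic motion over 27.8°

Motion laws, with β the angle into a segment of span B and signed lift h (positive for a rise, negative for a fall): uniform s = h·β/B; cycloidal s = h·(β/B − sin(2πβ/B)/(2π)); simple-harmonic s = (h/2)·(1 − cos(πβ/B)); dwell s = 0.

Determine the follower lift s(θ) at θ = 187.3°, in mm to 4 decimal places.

seg 1 [0°–98.9°] cycloidal, h=7: full span → s += 7 → s = 7.0000
seg 2 [98.9°–172°] cycloidal, h=13: full span → s += 13 → s = 20.0000
seg 3 [172°–197.3°] cycloidal, h=10: θ=187.3° here. β=15.3, B=25.3. 10·(0.6047 − sin(2π·0.6047)/(2π)) = 7.0209 → s = 27.0209

27.0209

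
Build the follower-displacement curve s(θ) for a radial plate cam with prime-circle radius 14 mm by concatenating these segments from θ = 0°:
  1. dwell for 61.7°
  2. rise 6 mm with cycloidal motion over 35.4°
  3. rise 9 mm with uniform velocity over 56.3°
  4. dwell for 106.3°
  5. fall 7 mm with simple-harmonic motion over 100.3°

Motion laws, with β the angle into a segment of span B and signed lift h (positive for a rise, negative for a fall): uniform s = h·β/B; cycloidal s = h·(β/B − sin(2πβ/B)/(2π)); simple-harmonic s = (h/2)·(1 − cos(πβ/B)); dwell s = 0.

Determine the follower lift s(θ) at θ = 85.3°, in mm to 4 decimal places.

seg 1 [0°–61.7°] dwell: s stays 0.0000
seg 2 [61.7°–97.1°] cycloidal, h=6: θ=85.3° here. β=23.6, B=35.4. 6·(0.6667 − sin(2π·0.6667)/(2π)) = 4.8270 → s = 4.8270

4.8270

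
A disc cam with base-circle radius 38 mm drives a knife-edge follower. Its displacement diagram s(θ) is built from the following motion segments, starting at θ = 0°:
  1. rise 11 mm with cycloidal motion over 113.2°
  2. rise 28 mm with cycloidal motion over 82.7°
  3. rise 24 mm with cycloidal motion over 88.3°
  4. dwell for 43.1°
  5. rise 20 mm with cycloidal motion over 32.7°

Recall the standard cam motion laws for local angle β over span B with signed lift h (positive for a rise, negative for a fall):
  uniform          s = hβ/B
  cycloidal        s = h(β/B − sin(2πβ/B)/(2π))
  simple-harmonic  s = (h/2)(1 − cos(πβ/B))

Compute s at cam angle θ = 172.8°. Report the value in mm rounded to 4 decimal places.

seg 1 [0°–113.2°] cycloidal, h=11: full span → s += 11 → s = 11.0000
seg 2 [113.2°–195.9°] cycloidal, h=28: θ=172.8° here. β=59.6, B=82.7. 28·(0.7207 − sin(2π·0.7207)/(2π)) = 24.5599 → s = 35.5599

35.5599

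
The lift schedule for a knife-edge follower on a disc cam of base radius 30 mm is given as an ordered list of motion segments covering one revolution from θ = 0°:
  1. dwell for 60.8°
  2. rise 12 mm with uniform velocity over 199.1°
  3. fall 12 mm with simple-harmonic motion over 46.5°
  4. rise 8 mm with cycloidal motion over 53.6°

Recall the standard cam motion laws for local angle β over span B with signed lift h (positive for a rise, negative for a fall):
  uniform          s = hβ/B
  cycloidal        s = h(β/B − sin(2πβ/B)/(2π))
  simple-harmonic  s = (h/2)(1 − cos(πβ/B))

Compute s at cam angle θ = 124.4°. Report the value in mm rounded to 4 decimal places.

seg 1 [0°–60.8°] dwell: s stays 0.0000
seg 2 [60.8°–259.9°] uniform, h=12: θ=124.4° here. β=63.6, B=199.1. 12·63.6/199.1 = 3.8332 → s = 3.8332

3.8332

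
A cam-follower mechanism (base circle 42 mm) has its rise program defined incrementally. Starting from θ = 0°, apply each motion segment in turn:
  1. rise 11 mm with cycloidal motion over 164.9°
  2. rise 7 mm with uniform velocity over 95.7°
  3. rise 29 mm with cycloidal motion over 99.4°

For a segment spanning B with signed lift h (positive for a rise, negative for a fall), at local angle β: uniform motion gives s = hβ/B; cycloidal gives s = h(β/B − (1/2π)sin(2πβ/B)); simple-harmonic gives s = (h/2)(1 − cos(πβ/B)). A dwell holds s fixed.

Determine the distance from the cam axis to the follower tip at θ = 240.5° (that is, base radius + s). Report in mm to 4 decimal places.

seg 1 [0°–164.9°] cycloidal, h=11: full span → s += 11 → s = 11.0000
seg 2 [164.9°–260.6°] uniform, h=7: θ=240.5° here. β=75.6, B=95.7. 7·75.6/95.7 = 5.5298 → s = 16.5298
radial distance = base radius + s = 42 + 16.5298 = 58.5298

58.5298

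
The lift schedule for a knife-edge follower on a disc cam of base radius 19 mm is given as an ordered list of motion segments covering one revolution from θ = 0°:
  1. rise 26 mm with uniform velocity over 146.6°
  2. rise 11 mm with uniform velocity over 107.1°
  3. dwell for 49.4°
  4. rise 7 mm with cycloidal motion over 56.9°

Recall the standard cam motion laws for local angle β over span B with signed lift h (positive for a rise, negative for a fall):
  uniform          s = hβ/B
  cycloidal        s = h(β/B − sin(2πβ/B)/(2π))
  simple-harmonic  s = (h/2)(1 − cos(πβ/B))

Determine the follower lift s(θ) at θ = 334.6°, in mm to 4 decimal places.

seg 1 [0°–146.6°] uniform, h=26: full span → s += 26 → s = 26.0000
seg 2 [146.6°–253.7°] uniform, h=11: full span → s += 11 → s = 37.0000
seg 3 [253.7°–303.1°] dwell: s stays 37.0000
seg 4 [303.1°–360°] cycloidal, h=7: θ=334.6° here. β=31.5, B=56.9. 7·(0.5536 − sin(2π·0.5536)/(2π)) = 4.2434 → s = 41.2434

41.2434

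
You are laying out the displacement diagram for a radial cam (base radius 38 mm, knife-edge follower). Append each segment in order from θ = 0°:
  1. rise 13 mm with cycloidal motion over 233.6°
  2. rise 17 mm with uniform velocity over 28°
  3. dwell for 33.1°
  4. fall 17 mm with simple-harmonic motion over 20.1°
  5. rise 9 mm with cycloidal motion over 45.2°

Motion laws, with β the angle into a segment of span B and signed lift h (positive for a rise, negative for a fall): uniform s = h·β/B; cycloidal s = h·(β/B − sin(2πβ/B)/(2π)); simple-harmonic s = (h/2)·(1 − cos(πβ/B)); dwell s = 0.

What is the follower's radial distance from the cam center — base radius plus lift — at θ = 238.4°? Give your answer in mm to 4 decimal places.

seg 1 [0°–233.6°] cycloidal, h=13: full span → s += 13 → s = 13.0000
seg 2 [233.6°–261.6°] uniform, h=17: θ=238.4° here. β=4.8, B=28. 17·4.8/28 = 2.9143 → s = 15.9143
radial distance = base radius + s = 38 + 15.9143 = 53.9143

53.9143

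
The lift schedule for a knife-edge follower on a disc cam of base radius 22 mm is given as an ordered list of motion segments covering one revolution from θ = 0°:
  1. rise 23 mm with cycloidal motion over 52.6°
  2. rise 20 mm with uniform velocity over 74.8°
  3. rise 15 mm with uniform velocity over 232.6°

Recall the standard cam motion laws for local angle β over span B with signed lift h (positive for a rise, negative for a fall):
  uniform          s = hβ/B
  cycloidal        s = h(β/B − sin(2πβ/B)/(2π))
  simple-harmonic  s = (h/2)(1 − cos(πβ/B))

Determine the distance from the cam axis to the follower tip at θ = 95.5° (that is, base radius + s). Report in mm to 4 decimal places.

seg 1 [0°–52.6°] cycloidal, h=23: full span → s += 23 → s = 23.0000
seg 2 [52.6°–127.4°] uniform, h=20: θ=95.5° here. β=42.9, B=74.8. 20·42.9/74.8 = 11.4706 → s = 34.4706
radial distance = base radius + s = 22 + 34.4706 = 56.4706

56.4706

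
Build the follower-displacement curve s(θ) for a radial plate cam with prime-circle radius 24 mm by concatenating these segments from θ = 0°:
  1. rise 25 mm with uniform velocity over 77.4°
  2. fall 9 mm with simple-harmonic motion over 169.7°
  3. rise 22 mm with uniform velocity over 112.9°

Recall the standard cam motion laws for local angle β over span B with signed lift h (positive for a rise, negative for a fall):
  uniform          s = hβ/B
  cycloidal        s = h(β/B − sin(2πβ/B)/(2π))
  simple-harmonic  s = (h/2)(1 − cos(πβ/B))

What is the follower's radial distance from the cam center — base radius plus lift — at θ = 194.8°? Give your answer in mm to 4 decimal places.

seg 1 [0°–77.4°] uniform, h=25: full span → s += 25 → s = 25.0000
seg 2 [77.4°–247.1°] simple-harmonic, h=-9: θ=194.8° here. β=117.4, B=169.7. -9/2·(1 − cos(π·0.6918)) = -7.0505 → s = 17.9495
radial distance = base radius + s = 24 + 17.9495 = 41.9495

41.9495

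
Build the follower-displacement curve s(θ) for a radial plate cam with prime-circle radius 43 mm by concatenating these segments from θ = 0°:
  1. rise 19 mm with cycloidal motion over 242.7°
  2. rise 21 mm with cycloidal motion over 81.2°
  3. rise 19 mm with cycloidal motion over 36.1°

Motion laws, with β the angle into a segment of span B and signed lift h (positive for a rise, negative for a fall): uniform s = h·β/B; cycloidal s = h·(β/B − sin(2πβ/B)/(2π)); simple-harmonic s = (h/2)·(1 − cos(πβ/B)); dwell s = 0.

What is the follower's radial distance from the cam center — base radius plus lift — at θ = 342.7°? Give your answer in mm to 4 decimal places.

seg 1 [0°–242.7°] cycloidal, h=19: full span → s += 19 → s = 19.0000
seg 2 [242.7°–323.9°] cycloidal, h=21: full span → s += 21 → s = 40.0000
seg 3 [323.9°–360°] cycloidal, h=19: θ=342.7° here. β=18.8, B=36.1. 19·(0.5208 − sin(2π·0.5208)/(2π)) = 10.2884 → s = 50.2884
radial distance = base radius + s = 43 + 50.2884 = 93.2884

93.2884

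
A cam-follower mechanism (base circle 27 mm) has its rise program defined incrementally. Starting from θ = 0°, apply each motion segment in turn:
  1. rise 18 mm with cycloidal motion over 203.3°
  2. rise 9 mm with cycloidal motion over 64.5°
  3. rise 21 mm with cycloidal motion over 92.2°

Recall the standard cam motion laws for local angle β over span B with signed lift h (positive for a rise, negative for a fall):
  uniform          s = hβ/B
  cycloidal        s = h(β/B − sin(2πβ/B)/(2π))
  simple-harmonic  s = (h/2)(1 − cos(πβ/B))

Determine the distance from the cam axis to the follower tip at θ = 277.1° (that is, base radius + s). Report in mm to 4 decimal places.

seg 1 [0°–203.3°] cycloidal, h=18: full span → s += 18 → s = 18.0000
seg 2 [203.3°–267.8°] cycloidal, h=9: full span → s += 9 → s = 27.0000
seg 3 [267.8°–360°] cycloidal, h=21: θ=277.1° here. β=9.3, B=92.2. 21·(0.1009 − sin(2π·0.1009)/(2π)) = 0.1390 → s = 27.1390
radial distance = base radius + s = 27 + 27.1390 = 54.1390

54.1390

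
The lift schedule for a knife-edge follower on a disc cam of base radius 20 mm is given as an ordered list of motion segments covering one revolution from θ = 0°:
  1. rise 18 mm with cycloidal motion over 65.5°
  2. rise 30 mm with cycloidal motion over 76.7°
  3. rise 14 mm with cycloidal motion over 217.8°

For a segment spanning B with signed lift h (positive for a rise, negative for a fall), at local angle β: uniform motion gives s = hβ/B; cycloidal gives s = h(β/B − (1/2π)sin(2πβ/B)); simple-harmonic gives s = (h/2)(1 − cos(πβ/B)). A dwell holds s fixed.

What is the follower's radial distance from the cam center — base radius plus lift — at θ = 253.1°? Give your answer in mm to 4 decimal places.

seg 1 [0°–65.5°] cycloidal, h=18: full span → s += 18 → s = 18.0000
seg 2 [65.5°–142.2°] cycloidal, h=30: full span → s += 30 → s = 48.0000
seg 3 [142.2°–360°] cycloidal, h=14: θ=253.1° here. β=110.9, B=217.8. 14·(0.5092 − sin(2π·0.5092)/(2π)) = 7.2570 → s = 55.2570
radial distance = base radius + s = 20 + 55.2570 = 75.2570

75.2570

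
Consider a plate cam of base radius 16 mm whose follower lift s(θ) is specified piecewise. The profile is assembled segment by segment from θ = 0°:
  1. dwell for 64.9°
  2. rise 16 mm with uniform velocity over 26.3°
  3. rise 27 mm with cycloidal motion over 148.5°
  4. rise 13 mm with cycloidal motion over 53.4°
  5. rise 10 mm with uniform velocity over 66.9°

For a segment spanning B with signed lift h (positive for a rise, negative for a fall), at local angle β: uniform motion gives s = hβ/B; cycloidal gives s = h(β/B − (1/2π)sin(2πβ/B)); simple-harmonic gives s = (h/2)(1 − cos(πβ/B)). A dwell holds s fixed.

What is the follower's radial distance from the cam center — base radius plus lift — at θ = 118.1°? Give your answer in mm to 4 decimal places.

seg 1 [0°–64.9°] dwell: s stays 0.0000
seg 2 [64.9°–91.2°] uniform, h=16: full span → s += 16 → s = 16.0000
seg 3 [91.2°–239.7°] cycloidal, h=27: θ=118.1° here. β=26.9, B=148.5. 27·(0.1811 − sin(2π·0.1811)/(2π)) = 0.9896 → s = 16.9896
radial distance = base radius + s = 16 + 16.9896 = 32.9896

32.9896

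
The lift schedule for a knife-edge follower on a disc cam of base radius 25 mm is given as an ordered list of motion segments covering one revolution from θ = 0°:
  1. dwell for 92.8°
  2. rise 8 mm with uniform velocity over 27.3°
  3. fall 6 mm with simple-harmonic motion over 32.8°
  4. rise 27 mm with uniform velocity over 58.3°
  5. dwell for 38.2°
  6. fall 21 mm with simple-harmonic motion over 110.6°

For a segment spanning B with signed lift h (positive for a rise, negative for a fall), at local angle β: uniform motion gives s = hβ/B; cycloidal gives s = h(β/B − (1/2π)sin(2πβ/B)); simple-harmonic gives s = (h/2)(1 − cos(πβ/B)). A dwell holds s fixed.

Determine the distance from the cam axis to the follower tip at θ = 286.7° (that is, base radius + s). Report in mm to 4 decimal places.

seg 1 [0°–92.8°] dwell: s stays 0.0000
seg 2 [92.8°–120.1°] uniform, h=8: full span → s += 8 → s = 8.0000
seg 3 [120.1°–152.9°] simple-harmonic, h=-6: full span → s += -6 → s = 2.0000
seg 4 [152.9°–211.2°] uniform, h=27: full span → s += 27 → s = 29.0000
seg 5 [211.2°–249.4°] dwell: s stays 29.0000
seg 6 [249.4°–360°] simple-harmonic, h=-21: θ=286.7° here. β=37.3, B=110.6. -21/2·(1 − cos(π·0.3373)) = -5.3623 → s = 23.6377
radial distance = base radius + s = 25 + 23.6377 = 48.6377

48.6377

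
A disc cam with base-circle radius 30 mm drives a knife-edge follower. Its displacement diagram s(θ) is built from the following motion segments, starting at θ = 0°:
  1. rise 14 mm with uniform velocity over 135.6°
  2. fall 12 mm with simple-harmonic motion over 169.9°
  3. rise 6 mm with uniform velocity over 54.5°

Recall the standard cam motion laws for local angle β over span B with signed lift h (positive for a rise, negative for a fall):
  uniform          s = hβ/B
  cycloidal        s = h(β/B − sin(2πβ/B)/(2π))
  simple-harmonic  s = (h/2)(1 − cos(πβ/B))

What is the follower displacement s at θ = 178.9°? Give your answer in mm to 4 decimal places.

seg 1 [0°–135.6°] uniform, h=14: full span → s += 14 → s = 14.0000
seg 2 [135.6°–305.5°] simple-harmonic, h=-12: θ=178.9° here. β=43.3, B=169.9. -12/2·(1 − cos(π·0.2549)) = -1.8226 → s = 12.1774

12.1774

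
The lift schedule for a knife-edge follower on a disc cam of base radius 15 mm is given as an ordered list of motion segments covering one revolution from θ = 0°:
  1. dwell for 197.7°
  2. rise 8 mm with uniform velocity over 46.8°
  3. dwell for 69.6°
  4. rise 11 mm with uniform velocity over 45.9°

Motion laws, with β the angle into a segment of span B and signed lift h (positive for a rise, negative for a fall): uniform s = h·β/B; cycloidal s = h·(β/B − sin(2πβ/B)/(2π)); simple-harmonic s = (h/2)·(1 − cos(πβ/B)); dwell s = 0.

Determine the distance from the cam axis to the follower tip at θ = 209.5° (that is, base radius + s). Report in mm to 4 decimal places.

seg 1 [0°–197.7°] dwell: s stays 0.0000
seg 2 [197.7°–244.5°] uniform, h=8: θ=209.5° here. β=11.8, B=46.8. 8·11.8/46.8 = 2.0171 → s = 2.0171
radial distance = base radius + s = 15 + 2.0171 = 17.0171

17.0171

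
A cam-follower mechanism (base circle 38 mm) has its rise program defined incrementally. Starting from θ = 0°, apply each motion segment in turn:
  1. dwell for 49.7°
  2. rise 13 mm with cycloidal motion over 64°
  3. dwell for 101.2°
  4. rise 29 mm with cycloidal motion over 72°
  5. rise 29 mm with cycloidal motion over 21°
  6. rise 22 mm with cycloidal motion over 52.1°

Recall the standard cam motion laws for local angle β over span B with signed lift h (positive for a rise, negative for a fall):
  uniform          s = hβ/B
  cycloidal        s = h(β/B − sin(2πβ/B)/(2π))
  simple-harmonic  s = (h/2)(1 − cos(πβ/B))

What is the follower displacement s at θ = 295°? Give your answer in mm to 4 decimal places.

seg 1 [0°–49.7°] dwell: s stays 0.0000
seg 2 [49.7°–113.7°] cycloidal, h=13: full span → s += 13 → s = 13.0000
seg 3 [113.7°–214.9°] dwell: s stays 13.0000
seg 4 [214.9°–286.9°] cycloidal, h=29: full span → s += 29 → s = 42.0000
seg 5 [286.9°–307.9°] cycloidal, h=29: θ=295° here. β=8.1, B=21. 29·(0.3857 − sin(2π·0.3857)/(2π)) = 8.1490 → s = 50.1490

50.1490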